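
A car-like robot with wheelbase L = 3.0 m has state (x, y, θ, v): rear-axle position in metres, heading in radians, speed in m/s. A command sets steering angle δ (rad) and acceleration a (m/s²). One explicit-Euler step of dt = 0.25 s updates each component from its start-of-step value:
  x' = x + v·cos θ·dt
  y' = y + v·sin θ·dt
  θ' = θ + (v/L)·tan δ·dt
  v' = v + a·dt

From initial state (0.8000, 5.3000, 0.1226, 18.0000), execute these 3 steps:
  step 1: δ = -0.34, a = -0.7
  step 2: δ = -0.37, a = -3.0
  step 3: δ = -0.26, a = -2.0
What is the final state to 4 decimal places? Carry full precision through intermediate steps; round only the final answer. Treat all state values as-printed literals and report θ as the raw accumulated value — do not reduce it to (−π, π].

(11.7198, 0.5272, -1.3627, 16.5750)

after step 1 (δ=-0.34, a=-0.7): (5.266223, 5.850319, -0.408005, 17.825000)
after step 2 (δ=-0.37, a=-3.0): (9.356678, 4.082172, -0.984144, 17.075000)
after step 3 (δ=-0.26, a=-2.0): (11.719757, 0.527164, -1.362670, 16.575000)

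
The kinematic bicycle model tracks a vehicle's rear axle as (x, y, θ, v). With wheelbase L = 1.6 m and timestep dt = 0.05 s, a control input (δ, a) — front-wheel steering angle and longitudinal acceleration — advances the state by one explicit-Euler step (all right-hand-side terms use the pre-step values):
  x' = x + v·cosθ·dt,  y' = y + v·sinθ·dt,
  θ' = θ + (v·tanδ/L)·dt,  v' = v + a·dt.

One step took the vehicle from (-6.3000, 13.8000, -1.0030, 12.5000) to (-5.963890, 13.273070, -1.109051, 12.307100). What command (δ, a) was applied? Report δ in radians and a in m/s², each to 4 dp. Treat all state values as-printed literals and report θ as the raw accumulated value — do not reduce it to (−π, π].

a = (v'−v)/dt = (-0.192900)/0.05 = -3.8580
Δθ = θ'−θ = -0.106051;  (v·dt/L) = 12.5000·0.05/1.6 = 0.390625
tan δ = Δθ·L/(v·dt) = -0.271491  →  δ = -0.2651

δ = -0.2651, a = -3.8580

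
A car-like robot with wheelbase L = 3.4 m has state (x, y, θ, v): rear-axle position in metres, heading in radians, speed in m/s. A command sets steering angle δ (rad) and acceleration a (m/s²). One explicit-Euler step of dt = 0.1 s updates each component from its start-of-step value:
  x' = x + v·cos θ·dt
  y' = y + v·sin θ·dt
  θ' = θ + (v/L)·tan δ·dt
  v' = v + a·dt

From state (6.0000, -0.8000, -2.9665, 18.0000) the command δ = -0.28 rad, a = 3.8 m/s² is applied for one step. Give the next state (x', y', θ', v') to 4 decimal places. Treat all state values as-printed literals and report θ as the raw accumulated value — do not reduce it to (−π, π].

(4.2275, -1.1136, -3.1187, 18.3800)

x' = 6.0000 + 18.0000·cos(-2.9665)·0.1 = 4.2275
y' = -0.8000 + 18.0000·sin(-2.9665)·0.1 = -1.1136
θ' = -2.9665 + (18.0000/3.4)·tan(-0.28)·0.1 = -3.1187
v' = 18.0000 + 3.8000·0.1 = 18.3800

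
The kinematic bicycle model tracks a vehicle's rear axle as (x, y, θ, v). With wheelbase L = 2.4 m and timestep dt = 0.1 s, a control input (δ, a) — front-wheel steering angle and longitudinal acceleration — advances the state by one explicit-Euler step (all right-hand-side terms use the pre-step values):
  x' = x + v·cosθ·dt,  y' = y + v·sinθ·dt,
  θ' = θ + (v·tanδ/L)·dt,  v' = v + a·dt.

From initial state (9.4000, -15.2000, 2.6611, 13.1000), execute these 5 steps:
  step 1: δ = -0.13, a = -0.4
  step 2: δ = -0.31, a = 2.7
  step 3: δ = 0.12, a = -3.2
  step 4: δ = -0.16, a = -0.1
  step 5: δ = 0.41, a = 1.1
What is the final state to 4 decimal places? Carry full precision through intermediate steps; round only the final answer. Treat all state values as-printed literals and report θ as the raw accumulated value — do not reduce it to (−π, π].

(4.1469, -11.3449, 2.6303, 13.1100)

after step 1 (δ=-0.13, a=-0.4): (8.238335, -14.594497, 2.589739, 13.060000)
after step 2 (δ=-0.31, a=2.7): (7.126205, -13.909805, 2.415428, 13.330000)
after step 3 (δ=0.12, a=-3.2): (6.129486, -13.024684, 2.482399, 13.010000)
after step 4 (δ=-0.16, a=-0.1): (5.101063, -12.227848, 2.394918, 13.000000)
after step 5 (δ=0.41, a=1.1): (4.146925, -11.344886, 2.630344, 13.110000)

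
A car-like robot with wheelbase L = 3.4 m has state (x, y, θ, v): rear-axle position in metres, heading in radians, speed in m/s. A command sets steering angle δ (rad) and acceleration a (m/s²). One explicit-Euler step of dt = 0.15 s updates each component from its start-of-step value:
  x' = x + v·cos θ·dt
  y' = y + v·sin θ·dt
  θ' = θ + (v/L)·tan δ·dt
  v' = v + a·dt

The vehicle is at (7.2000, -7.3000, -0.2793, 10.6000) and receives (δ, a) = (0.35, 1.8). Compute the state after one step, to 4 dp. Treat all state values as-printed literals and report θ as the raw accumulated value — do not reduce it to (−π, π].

(8.7284, -7.7383, -0.1086, 10.8700)

x' = 7.2000 + 10.6000·cos(-0.2793)·0.15 = 8.7284
y' = -7.3000 + 10.6000·sin(-0.2793)·0.15 = -7.7383
θ' = -0.2793 + (10.6000/3.4)·tan(0.35)·0.15 = -0.1086
v' = 10.6000 + 1.8000·0.15 = 10.8700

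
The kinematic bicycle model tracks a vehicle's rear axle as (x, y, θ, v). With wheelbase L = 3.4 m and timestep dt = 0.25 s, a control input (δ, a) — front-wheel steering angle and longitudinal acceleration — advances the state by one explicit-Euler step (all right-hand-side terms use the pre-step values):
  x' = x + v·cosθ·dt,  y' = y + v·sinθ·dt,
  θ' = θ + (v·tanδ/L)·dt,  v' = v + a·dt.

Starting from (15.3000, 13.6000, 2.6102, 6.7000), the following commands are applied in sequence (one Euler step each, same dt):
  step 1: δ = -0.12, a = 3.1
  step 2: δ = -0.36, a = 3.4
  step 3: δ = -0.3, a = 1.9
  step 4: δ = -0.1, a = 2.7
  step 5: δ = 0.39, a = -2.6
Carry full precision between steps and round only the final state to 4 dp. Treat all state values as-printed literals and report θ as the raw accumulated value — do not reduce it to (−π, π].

after step 1 (δ=-0.12, a=3.1): (13.855979, 14.448780, 2.550797, 7.475000)
after step 2 (δ=-0.36, a=3.4): (12.303986, 15.489715, 2.343914, 8.325000)
after step 3 (δ=-0.3, a=1.9): (10.850504, 16.979343, 2.154559, 8.800000)
after step 4 (δ=-0.1, a=2.7): (9.637936, 18.815011, 2.089637, 9.475000)
after step 5 (δ=0.39, a=-2.6): (8.463336, 20.872021, 2.376015, 8.825000)

(8.4633, 20.8720, 2.3760, 8.8250)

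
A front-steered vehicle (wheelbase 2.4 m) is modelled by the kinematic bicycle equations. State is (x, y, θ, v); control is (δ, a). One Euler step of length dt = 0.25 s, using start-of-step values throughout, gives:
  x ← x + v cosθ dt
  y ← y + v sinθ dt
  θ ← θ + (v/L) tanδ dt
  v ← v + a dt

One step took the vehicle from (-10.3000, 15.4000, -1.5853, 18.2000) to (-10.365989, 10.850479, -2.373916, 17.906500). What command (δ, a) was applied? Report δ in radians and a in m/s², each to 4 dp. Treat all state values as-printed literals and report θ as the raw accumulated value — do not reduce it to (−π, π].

a = (v'−v)/dt = (-0.293500)/0.25 = -1.1740
Δθ = θ'−θ = -0.788616;  (v·dt/L) = 18.2000·0.25/2.4 = 1.895833
tan δ = Δθ·L/(v·dt) = -0.415973  →  δ = -0.3942

δ = -0.3942, a = -1.1740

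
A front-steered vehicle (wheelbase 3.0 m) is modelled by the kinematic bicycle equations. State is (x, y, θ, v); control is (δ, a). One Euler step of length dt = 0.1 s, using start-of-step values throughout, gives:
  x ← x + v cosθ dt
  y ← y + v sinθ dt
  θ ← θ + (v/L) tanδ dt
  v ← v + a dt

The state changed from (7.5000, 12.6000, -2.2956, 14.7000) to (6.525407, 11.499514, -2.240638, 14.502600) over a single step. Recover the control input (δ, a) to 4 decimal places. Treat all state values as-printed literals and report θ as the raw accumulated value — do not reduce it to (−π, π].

a = (v'−v)/dt = (-0.197400)/0.1 = -1.9740
Δθ = θ'−θ = 0.054962;  (v·dt/L) = 14.7000·0.1/3.0 = 0.490000
tan δ = Δθ·L/(v·dt) = 0.112167  →  δ = 0.1117

δ = 0.1117, a = -1.9740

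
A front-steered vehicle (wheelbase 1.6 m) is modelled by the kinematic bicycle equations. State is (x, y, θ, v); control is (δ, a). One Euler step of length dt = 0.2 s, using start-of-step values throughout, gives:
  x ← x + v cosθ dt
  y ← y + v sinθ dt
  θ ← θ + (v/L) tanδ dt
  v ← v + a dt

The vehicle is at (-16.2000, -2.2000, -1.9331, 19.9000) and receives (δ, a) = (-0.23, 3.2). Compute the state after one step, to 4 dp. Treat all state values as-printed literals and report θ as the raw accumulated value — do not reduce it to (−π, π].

x' = -16.2000 + 19.9000·cos(-1.9331)·0.2 = -17.6106
y' = -2.2000 + 19.9000·sin(-1.9331)·0.2 = -5.9216
θ' = -1.9331 + (19.9000/1.6)·tan(-0.23)·0.2 = -2.5155
v' = 19.9000 + 3.2000·0.2 = 20.5400

(-17.6106, -5.9216, -2.5155, 20.5400)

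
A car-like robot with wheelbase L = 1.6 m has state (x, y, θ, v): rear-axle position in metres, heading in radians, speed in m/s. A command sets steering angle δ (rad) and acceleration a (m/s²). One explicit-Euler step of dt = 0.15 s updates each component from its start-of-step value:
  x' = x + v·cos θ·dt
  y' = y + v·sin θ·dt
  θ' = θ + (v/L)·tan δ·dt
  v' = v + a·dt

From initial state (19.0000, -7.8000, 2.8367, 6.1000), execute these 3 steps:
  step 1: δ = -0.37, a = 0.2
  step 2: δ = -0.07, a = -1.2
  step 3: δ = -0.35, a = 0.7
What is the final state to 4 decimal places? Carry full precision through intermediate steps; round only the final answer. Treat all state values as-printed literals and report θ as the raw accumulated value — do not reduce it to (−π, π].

(16.5795, -6.5837, 2.3710, 6.0550)

after step 1 (δ=-0.37, a=0.2): (18.127201, -7.525325, 2.614891, 6.130000)
after step 2 (δ=-0.07, a=-1.2): (17.332321, -7.063107, 2.574597, 5.950000)
after step 3 (δ=-0.35, a=0.7): (16.579481, -6.583744, 2.370979, 6.055000)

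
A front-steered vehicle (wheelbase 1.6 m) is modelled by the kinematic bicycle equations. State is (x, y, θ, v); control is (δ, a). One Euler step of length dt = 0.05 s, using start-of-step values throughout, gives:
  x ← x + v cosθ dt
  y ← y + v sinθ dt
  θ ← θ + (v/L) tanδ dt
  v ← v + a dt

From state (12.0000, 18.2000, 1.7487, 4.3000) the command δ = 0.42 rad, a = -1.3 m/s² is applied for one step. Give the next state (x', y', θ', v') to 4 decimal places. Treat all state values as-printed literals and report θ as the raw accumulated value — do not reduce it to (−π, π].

x' = 12.0000 + 4.3000·cos(1.7487)·0.05 = 11.9620
y' = 18.2000 + 4.3000·sin(1.7487)·0.05 = 18.4116
θ' = 1.7487 + (4.3000/1.6)·tan(0.42)·0.05 = 1.8087
v' = 4.3000 − 1.3000·0.05 = 4.2350

(11.9620, 18.4116, 1.8087, 4.2350)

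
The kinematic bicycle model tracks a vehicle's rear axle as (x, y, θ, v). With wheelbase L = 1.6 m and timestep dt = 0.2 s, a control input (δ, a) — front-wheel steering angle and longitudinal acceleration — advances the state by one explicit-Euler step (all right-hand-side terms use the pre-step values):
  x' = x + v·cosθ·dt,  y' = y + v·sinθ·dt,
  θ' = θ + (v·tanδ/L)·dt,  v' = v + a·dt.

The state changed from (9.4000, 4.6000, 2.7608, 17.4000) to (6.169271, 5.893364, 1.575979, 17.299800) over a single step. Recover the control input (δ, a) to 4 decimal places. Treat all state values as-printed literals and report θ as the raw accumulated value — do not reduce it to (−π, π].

a = (v'−v)/dt = (-0.100200)/0.2 = -0.5010
Δθ = θ'−θ = -1.184821;  (v·dt/L) = 17.4000·0.2/1.6 = 2.175000
tan δ = Δθ·L/(v·dt) = -0.544745  →  δ = -0.4988

δ = -0.4988, a = -0.5010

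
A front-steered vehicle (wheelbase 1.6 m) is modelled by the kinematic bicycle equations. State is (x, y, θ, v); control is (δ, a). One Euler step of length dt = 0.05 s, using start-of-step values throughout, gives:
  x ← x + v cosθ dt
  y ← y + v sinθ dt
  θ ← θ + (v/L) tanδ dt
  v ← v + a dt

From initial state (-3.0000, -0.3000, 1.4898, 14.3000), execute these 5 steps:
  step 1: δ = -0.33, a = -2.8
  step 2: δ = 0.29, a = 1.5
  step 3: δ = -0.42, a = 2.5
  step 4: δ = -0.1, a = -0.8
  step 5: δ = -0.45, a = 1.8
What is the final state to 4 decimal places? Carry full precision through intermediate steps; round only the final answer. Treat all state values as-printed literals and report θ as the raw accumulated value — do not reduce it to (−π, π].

(-2.2502, 3.1688, 1.0089, 14.4100)

after step 1 (δ=-0.33, a=-2.8): (-2.942151, 0.412656, 1.336734, 14.160000)
after step 2 (δ=0.29, a=1.5): (-2.777944, 1.101350, 1.468782, 14.235000)
after step 3 (δ=-0.42, a=2.5): (-2.705461, 1.809400, 1.270127, 14.360000)
after step 4 (δ=-0.1, a=-0.8): (-2.492818, 2.495189, 1.225102, 14.320000)
after step 5 (δ=-0.45, a=1.8): (-2.250201, 3.168831, 1.008935, 14.410000)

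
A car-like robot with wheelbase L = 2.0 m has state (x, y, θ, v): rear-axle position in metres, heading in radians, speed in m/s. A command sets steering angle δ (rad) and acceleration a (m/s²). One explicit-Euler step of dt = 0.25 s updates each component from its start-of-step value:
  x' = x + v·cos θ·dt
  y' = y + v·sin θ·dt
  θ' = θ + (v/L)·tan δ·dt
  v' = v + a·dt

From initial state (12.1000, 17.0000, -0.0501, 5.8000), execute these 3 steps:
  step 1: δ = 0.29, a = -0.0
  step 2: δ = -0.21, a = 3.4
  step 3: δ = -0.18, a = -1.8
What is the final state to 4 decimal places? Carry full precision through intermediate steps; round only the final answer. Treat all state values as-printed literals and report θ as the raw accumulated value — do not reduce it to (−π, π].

after step 1 (δ=0.29, a=-0.0): (13.548181, 16.927385, 0.166249, 5.800000)
after step 2 (δ=-0.21, a=3.4): (14.978189, 17.167338, 0.011721, 6.650000)
after step 3 (δ=-0.18, a=-1.8): (16.640574, 17.186824, -0.139541, 6.200000)

(16.6406, 17.1868, -0.1395, 6.2000)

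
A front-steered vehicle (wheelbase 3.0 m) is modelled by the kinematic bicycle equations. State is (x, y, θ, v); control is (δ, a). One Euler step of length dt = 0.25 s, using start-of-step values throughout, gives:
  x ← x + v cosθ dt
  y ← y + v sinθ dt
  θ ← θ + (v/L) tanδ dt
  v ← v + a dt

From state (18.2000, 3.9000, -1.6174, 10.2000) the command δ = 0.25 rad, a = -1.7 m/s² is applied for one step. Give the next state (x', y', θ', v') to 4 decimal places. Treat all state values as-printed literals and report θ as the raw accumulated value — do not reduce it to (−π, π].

x' = 18.2000 + 10.2000·cos(-1.6174)·0.25 = 18.0812
y' = 3.9000 + 10.2000·sin(-1.6174)·0.25 = 1.3528
θ' = -1.6174 + (10.2000/3.0)·tan(0.25)·0.25 = -1.4004
v' = 10.2000 − 1.7000·0.25 = 9.7750

(18.0812, 1.3528, -1.4004, 9.7750)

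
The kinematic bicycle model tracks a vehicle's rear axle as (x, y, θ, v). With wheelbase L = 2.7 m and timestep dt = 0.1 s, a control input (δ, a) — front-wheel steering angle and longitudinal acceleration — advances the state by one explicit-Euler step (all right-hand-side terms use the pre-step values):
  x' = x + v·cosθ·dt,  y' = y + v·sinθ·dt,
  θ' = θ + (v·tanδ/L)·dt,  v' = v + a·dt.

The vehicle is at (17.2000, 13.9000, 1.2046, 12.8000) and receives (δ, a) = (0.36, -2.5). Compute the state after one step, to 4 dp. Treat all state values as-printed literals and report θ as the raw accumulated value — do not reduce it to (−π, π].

x' = 17.2000 + 12.8000·cos(1.2046)·0.1 = 17.6583
y' = 13.9000 + 12.8000·sin(1.2046)·0.1 = 15.0951
θ' = 1.2046 + (12.8000/2.7)·tan(0.36)·0.1 = 1.3830
v' = 12.8000 − 2.5000·0.1 = 12.5500

(17.6583, 15.0951, 1.3830, 12.5500)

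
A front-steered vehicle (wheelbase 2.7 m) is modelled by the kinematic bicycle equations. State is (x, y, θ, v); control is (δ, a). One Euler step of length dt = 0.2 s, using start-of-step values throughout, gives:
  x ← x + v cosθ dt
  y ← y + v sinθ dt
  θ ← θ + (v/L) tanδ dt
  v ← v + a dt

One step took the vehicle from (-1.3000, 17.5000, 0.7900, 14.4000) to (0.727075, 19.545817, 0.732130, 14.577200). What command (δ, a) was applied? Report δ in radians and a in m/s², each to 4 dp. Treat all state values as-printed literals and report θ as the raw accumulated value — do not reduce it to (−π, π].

δ = -0.0542, a = 0.8860

a = (v'−v)/dt = (0.177200)/0.2 = 0.8860
Δθ = θ'−θ = -0.057870;  (v·dt/L) = 14.4000·0.2/2.7 = 1.066667
tan δ = Δθ·L/(v·dt) = -0.054253  →  δ = -0.0542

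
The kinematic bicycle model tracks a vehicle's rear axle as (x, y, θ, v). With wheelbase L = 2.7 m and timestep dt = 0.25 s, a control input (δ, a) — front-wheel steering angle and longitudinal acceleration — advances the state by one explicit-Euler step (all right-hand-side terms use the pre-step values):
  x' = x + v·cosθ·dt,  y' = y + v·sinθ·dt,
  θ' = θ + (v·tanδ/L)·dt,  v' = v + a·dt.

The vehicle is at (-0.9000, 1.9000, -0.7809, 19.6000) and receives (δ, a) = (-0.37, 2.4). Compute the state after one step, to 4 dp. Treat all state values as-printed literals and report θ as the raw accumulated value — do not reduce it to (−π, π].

(2.5804, -1.5492, -1.4848, 20.2000)

x' = -0.9000 + 19.6000·cos(-0.7809)·0.25 = 2.5804
y' = 1.9000 + 19.6000·sin(-0.7809)·0.25 = -1.5492
θ' = -0.7809 + (19.6000/2.7)·tan(-0.37)·0.25 = -1.4848
v' = 19.6000 + 2.4000·0.25 = 20.2000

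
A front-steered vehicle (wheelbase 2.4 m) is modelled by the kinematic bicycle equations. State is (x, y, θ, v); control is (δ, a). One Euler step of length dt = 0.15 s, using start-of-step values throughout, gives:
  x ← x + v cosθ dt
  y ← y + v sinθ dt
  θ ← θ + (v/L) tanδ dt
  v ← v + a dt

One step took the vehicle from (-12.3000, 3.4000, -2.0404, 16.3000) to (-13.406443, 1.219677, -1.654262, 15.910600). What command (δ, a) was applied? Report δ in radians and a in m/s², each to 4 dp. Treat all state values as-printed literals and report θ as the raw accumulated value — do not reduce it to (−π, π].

a = (v'−v)/dt = (-0.389400)/0.15 = -2.5960
Δθ = θ'−θ = 0.386138;  (v·dt/L) = 16.3000·0.15/2.4 = 1.018750
tan δ = Δθ·L/(v·dt) = 0.379031  →  δ = 0.3623

δ = 0.3623, a = -2.5960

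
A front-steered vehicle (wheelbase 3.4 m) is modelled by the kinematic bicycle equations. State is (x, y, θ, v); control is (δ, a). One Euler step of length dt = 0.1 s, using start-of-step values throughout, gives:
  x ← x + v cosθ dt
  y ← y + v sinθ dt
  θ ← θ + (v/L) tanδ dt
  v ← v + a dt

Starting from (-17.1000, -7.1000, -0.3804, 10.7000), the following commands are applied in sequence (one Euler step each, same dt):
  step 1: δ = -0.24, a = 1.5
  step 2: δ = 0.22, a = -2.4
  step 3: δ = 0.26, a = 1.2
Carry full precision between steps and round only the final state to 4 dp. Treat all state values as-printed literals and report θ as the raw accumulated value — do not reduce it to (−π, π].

(-14.1501, -8.3760, -0.3030, 10.7300)

after step 1 (δ=-0.24, a=1.5): (-16.106488, -7.497282, -0.457414, 10.850000)
after step 2 (δ=0.22, a=-2.4): (-15.133028, -7.976450, -0.386053, 10.610000)
after step 3 (δ=0.26, a=1.2): (-14.150115, -8.375953, -0.303039, 10.730000)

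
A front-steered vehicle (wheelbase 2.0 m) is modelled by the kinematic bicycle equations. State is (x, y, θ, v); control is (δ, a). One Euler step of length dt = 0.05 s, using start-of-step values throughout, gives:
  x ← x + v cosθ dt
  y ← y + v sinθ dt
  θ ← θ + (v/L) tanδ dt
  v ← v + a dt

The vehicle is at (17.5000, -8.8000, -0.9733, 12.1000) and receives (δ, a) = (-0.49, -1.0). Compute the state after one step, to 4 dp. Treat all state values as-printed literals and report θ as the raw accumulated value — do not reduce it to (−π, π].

x' = 17.5000 + 12.1000·cos(-0.9733)·0.05 = 17.8404
y' = -8.8000 + 12.1000·sin(-0.9733)·0.05 = -9.3002
θ' = -0.9733 + (12.1000/2.0)·tan(-0.49)·0.05 = -1.1346
v' = 12.1000 − 1.0000·0.05 = 12.0500

(17.8404, -9.3002, -1.1346, 12.0500)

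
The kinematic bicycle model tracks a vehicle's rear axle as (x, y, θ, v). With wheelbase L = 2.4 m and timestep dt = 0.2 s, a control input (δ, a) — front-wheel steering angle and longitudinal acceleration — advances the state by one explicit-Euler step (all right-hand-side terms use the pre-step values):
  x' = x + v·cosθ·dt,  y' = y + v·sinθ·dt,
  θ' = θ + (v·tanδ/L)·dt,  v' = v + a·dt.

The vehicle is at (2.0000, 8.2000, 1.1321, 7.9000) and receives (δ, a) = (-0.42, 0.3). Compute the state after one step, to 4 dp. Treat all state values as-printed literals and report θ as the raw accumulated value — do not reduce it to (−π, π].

(2.6711, 9.6304, 0.8381, 7.9600)

x' = 2.0000 + 7.9000·cos(1.1321)·0.2 = 2.6711
y' = 8.2000 + 7.9000·sin(1.1321)·0.2 = 9.6304
θ' = 1.1321 + (7.9000/2.4)·tan(-0.42)·0.2 = 0.8381
v' = 7.9000 + 0.3000·0.2 = 7.9600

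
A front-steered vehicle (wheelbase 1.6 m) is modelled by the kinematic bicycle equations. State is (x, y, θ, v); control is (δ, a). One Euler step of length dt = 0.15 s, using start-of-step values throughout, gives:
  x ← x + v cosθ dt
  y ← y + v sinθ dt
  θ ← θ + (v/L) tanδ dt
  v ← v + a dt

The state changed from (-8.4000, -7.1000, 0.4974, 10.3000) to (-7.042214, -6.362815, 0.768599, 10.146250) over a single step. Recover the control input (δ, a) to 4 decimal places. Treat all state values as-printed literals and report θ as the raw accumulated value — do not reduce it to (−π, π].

δ = 0.2738, a = -1.0250

a = (v'−v)/dt = (-0.153750)/0.15 = -1.0250
Δθ = θ'−θ = 0.271199;  (v·dt/L) = 10.3000·0.15/1.6 = 0.965625
tan δ = Δθ·L/(v·dt) = 0.280853  →  δ = 0.2738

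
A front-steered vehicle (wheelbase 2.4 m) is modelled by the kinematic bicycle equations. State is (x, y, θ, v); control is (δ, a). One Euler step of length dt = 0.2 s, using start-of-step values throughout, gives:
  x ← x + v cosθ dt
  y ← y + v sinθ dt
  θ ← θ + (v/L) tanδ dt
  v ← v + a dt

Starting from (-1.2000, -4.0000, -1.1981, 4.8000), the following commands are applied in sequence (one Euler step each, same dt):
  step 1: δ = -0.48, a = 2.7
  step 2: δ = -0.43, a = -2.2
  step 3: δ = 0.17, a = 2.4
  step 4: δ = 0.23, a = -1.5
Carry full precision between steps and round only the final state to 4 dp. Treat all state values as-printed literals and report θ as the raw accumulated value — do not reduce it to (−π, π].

after step 1 (δ=-0.48, a=2.7): (-0.850437, -4.894095, -1.406344, 5.340000)
after step 2 (δ=-0.43, a=-2.2): (-0.675593, -5.947686, -1.610431, 4.900000)
after step 3 (δ=0.17, a=2.4): (-0.714425, -6.926916, -1.540337, 5.380000)
after step 4 (δ=0.23, a=-1.5): (-0.681656, -8.002417, -1.435363, 5.080000)

(-0.6817, -8.0024, -1.4354, 5.0800)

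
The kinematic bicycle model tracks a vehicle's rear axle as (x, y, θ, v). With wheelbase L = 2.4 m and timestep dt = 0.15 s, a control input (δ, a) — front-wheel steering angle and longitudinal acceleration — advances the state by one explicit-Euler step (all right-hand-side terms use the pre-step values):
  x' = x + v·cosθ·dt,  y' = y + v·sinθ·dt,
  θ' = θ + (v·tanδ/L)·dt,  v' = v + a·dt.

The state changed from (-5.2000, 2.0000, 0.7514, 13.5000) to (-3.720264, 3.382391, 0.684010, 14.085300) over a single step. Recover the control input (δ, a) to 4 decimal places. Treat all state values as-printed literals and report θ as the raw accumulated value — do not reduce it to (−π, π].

a = (v'−v)/dt = (0.585300)/0.15 = 3.9020
Δθ = θ'−θ = -0.067390;  (v·dt/L) = 13.5000·0.15/2.4 = 0.843750
tan δ = Δθ·L/(v·dt) = -0.079870  →  δ = -0.0797

δ = -0.0797, a = 3.9020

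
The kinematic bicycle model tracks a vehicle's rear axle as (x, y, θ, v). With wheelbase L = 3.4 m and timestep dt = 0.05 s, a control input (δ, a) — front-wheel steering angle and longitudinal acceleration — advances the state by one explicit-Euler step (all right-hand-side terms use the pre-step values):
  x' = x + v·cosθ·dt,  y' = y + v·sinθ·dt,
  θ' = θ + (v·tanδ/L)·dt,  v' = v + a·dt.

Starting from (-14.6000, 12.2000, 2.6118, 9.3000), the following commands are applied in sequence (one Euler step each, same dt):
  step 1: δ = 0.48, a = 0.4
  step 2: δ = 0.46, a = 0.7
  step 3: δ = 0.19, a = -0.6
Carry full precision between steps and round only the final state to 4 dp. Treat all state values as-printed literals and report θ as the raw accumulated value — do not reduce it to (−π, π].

(-15.8516, 12.8194, 2.7774, 9.3250)

after step 1 (δ=0.48, a=0.4): (-15.001254, 12.434990, 2.683001, 9.320000)
after step 2 (δ=0.46, a=0.7): (-15.419105, 12.641281, 2.750907, 9.355000)
after step 3 (δ=0.19, a=-0.6): (-15.851610, 12.819411, 2.777365, 9.325000)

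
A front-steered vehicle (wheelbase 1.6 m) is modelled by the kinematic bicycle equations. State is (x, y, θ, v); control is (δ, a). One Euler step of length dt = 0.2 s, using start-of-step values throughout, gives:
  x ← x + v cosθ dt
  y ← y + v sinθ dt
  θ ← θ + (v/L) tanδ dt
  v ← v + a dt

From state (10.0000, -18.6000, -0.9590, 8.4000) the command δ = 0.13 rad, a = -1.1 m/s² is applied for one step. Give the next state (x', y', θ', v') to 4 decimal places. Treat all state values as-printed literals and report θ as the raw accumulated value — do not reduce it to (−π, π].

(10.9649, -19.9753, -0.8217, 8.1800)

x' = 10.0000 + 8.4000·cos(-0.9590)·0.2 = 10.9649
y' = -18.6000 + 8.4000·sin(-0.9590)·0.2 = -19.9753
θ' = -0.9590 + (8.4000/1.6)·tan(0.13)·0.2 = -0.8217
v' = 8.4000 − 1.1000·0.2 = 8.1800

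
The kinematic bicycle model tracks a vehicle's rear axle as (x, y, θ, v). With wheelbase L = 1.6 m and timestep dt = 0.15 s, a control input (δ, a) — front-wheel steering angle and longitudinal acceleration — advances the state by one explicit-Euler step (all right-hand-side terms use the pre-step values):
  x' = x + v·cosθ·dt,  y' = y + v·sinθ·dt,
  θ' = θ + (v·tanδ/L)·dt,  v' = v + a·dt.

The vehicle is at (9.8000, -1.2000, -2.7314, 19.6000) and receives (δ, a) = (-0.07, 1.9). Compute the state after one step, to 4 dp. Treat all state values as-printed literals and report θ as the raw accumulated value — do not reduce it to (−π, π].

x' = 9.8000 + 19.6000·cos(-2.7314)·0.15 = 7.1039
y' = -1.2000 + 19.6000·sin(-2.7314)·0.15 = -2.3724
θ' = -2.7314 + (19.6000/1.6)·tan(-0.07)·0.15 = -2.8602
v' = 19.6000 + 1.9000·0.15 = 19.8850

(7.1039, -2.3724, -2.8602, 19.8850)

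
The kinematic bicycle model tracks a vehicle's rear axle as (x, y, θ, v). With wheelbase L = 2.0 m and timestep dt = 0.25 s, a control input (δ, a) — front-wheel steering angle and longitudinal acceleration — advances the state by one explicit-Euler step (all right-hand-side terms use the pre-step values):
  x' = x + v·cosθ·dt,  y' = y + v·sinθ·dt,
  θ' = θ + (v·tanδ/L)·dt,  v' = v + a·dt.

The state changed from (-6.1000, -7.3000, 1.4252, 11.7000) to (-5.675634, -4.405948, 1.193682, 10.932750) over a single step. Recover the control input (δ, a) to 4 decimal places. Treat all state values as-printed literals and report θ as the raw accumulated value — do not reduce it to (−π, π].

a = (v'−v)/dt = (-0.767250)/0.25 = -3.0690
Δθ = θ'−θ = -0.231518;  (v·dt/L) = 11.7000·0.25/2.0 = 1.462500
tan δ = Δθ·L/(v·dt) = -0.158303  →  δ = -0.1570

δ = -0.1570, a = -3.0690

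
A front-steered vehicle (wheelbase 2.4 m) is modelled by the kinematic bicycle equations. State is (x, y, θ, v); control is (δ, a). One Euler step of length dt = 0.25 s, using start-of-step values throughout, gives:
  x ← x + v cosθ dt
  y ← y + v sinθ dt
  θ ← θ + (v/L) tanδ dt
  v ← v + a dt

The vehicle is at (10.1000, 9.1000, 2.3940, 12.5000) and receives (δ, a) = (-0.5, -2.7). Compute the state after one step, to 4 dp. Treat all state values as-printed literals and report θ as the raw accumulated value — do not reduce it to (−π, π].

x' = 10.1000 + 12.5000·cos(2.3940)·0.25 = 7.8084
y' = 9.1000 + 12.5000·sin(2.3940)·0.25 = 11.2246
θ' = 2.3940 + (12.5000/2.4)·tan(-0.5)·0.25 = 1.6827
v' = 12.5000 − 2.7000·0.25 = 11.8250

(7.8084, 11.2246, 1.6827, 11.8250)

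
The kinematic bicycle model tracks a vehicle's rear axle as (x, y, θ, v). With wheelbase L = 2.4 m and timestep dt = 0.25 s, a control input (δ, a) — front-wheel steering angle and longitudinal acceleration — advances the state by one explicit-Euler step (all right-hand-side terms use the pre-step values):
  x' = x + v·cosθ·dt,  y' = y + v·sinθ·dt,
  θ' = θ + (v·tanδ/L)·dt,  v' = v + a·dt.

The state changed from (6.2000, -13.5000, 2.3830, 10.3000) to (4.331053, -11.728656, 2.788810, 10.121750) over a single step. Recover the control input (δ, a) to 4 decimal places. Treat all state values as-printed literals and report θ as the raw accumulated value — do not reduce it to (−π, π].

δ = 0.3616, a = -0.7130

a = (v'−v)/dt = (-0.178250)/0.25 = -0.7130
Δθ = θ'−θ = 0.405810;  (v·dt/L) = 10.3000·0.25/2.4 = 1.072917
tan δ = Δθ·L/(v·dt) = 0.378231  →  δ = 0.3616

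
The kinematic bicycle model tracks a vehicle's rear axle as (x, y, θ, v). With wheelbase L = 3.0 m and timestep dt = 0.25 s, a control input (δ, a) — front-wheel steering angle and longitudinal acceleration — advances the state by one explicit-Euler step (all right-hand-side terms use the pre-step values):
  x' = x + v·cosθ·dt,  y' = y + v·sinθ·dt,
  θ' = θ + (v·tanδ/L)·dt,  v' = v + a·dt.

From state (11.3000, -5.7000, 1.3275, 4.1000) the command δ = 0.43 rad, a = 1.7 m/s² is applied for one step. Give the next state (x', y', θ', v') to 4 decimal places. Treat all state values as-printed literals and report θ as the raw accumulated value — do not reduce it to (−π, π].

(11.5469, -4.7052, 1.4842, 4.5250)

x' = 11.3000 + 4.1000·cos(1.3275)·0.25 = 11.5469
y' = -5.7000 + 4.1000·sin(1.3275)·0.25 = -4.7052
θ' = 1.3275 + (4.1000/3.0)·tan(0.43)·0.25 = 1.4842
v' = 4.1000 + 1.7000·0.25 = 4.5250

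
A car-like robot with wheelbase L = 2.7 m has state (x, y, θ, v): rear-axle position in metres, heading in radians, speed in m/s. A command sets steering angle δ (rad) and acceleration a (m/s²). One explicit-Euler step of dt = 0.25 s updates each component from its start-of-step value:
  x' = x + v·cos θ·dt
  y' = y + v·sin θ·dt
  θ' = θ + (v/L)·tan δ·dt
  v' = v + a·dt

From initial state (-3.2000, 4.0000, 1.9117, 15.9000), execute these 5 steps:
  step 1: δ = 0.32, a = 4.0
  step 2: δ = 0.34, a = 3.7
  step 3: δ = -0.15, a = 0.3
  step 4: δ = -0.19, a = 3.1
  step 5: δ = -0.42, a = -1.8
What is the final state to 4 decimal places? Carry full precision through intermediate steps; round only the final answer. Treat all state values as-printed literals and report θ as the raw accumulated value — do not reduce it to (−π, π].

after step 1 (δ=0.32, a=4.0): (-4.528997, 7.746250, 2.399579, 16.900000)
after step 2 (δ=0.34, a=3.7): (-7.643283, 10.601394, 2.953112, 17.825000)
after step 3 (δ=-0.15, a=0.3): (-12.020613, 11.436349, 2.703668, 17.900000)
after step 4 (δ=-0.19, a=3.1): (-16.073325, 13.334019, 2.384916, 18.675000)
after step 5 (δ=-0.42, a=-1.8): (-19.468074, 16.539157, 1.612718, 18.225000)

(-19.4681, 16.5392, 1.6127, 18.2250)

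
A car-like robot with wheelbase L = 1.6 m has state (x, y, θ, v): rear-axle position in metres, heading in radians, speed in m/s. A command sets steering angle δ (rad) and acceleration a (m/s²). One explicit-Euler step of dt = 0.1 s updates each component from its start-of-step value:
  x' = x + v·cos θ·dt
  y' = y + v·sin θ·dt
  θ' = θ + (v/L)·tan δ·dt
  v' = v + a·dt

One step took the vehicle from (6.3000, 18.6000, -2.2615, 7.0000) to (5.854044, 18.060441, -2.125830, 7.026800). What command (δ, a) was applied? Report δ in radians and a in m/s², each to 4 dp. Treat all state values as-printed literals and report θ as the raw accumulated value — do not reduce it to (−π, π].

δ = 0.3007, a = 0.2680

a = (v'−v)/dt = (0.026800)/0.1 = 0.2680
Δθ = θ'−θ = 0.135670;  (v·dt/L) = 7.0000·0.1/1.6 = 0.437500
tan δ = Δθ·L/(v·dt) = 0.310103  →  δ = 0.3007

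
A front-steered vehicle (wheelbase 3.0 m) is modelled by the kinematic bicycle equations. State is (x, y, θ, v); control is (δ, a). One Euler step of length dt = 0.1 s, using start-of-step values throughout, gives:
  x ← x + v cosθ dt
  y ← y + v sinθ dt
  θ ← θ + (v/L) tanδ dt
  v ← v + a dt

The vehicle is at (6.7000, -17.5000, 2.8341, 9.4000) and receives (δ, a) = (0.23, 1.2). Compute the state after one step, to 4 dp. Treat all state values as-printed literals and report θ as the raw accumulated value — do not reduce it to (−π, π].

(5.8041, -17.2155, 2.9075, 9.5200)

x' = 6.7000 + 9.4000·cos(2.8341)·0.1 = 5.8041
y' = -17.5000 + 9.4000·sin(2.8341)·0.1 = -17.2155
θ' = 2.8341 + (9.4000/3.0)·tan(0.23)·0.1 = 2.9075
v' = 9.4000 + 1.2000·0.1 = 9.5200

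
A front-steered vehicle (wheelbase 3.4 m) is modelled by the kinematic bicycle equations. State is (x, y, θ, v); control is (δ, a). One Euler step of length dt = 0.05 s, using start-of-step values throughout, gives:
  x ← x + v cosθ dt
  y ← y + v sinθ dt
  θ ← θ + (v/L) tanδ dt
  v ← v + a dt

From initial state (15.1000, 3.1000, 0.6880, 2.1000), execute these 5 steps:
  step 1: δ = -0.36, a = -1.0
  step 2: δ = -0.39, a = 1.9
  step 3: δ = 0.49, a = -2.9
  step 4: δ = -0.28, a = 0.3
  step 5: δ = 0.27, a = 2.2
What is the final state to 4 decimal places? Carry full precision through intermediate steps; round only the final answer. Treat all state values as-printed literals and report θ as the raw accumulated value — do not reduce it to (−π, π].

after step 1 (δ=-0.36, a=-1.0): (15.181114, 3.166674, 0.676376, 2.050000)
after step 2 (δ=-0.39, a=1.9): (15.261049, 3.230836, 0.663984, 2.145000)
after step 3 (δ=0.49, a=-2.9): (15.345513, 3.296930, 0.680809, 2.000000)
after step 4 (δ=-0.28, a=0.3): (15.423219, 3.359872, 0.672351, 2.015000)
after step 5 (δ=0.27, a=2.2): (15.502042, 3.422622, 0.680552, 2.125000)

(15.5020, 3.4226, 0.6806, 2.1250)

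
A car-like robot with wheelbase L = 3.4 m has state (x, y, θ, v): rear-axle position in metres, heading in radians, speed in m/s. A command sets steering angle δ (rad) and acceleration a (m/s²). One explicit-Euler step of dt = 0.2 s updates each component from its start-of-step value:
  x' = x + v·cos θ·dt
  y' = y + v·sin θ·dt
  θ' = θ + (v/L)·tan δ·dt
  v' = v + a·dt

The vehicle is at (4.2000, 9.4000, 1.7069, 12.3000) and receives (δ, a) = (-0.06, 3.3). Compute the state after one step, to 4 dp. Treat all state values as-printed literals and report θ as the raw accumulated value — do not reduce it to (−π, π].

x' = 4.2000 + 12.3000·cos(1.7069)·0.2 = 3.8662
y' = 9.4000 + 12.3000·sin(1.7069)·0.2 = 11.8373
θ' = 1.7069 + (12.3000/3.4)·tan(-0.06)·0.2 = 1.6634
v' = 12.3000 + 3.3000·0.2 = 12.9600

(3.8662, 11.8373, 1.6634, 12.9600)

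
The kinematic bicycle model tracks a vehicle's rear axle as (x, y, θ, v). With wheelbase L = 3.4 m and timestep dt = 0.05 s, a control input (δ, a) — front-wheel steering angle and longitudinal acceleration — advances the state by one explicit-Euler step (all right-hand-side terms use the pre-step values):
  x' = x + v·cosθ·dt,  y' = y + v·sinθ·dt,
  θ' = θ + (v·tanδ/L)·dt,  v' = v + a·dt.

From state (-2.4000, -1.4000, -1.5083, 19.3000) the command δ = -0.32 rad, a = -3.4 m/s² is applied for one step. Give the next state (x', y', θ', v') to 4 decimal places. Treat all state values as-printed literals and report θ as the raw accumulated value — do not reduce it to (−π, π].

(-2.3397, -2.3631, -1.6024, 19.1300)

x' = -2.4000 + 19.3000·cos(-1.5083)·0.05 = -2.3397
y' = -1.4000 + 19.3000·sin(-1.5083)·0.05 = -2.3631
θ' = -1.5083 + (19.3000/3.4)·tan(-0.32)·0.05 = -1.6024
v' = 19.3000 − 3.4000·0.05 = 19.1300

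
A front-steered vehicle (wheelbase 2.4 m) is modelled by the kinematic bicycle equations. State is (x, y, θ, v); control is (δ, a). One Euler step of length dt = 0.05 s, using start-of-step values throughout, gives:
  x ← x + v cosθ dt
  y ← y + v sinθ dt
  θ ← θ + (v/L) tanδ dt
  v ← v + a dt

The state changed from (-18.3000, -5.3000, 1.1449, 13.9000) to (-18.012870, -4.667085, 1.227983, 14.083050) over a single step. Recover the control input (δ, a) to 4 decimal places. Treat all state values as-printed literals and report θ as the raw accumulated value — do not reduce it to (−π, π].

a = (v'−v)/dt = (0.183050)/0.05 = 3.6610
Δθ = θ'−θ = 0.083083;  (v·dt/L) = 13.9000·0.05/2.4 = 0.289583
tan δ = Δθ·L/(v·dt) = 0.286905  →  δ = 0.2794

δ = 0.2794, a = 3.6610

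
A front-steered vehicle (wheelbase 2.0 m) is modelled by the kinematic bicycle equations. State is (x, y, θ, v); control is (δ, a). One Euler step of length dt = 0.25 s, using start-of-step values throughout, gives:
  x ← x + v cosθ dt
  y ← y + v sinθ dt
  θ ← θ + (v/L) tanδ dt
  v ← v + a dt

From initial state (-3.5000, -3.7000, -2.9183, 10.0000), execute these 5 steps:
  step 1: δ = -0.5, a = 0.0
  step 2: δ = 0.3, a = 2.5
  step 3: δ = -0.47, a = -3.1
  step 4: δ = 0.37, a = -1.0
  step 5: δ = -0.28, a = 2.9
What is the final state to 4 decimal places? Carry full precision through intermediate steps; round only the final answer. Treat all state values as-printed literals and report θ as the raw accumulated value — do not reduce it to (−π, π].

after step 1 (δ=-0.5, a=0.0): (-5.937934, -4.253604, -3.601178, 10.000000)
after step 2 (δ=0.3, a=2.5): (-8.178525, -3.144663, -3.214508, 10.625000)
after step 3 (δ=-0.47, a=-3.1): (-10.827717, -2.951153, -3.889150, 9.850000)
after step 4 (δ=0.37, a=-1.0): (-12.633596, -1.277024, -3.411593, 9.600000)
after step 5 (δ=-0.28, a=2.9): (-14.946645, -0.636867, -3.756659, 10.325000)

(-14.9466, -0.6369, -3.7567, 10.3250)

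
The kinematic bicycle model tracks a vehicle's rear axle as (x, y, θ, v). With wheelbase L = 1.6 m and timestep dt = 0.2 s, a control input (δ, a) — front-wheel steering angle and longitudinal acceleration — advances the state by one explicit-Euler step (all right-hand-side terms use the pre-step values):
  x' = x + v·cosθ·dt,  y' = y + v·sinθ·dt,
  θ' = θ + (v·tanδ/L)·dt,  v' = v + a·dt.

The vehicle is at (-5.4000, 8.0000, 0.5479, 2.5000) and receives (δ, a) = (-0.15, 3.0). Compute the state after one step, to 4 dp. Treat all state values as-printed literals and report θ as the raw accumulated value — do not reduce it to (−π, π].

(-4.9732, 8.2604, 0.5007, 3.1000)

x' = -5.4000 + 2.5000·cos(0.5479)·0.2 = -4.9732
y' = 8.0000 + 2.5000·sin(0.5479)·0.2 = 8.2604
θ' = 0.5479 + (2.5000/1.6)·tan(-0.15)·0.2 = 0.5007
v' = 2.5000 + 3.0000·0.2 = 3.1000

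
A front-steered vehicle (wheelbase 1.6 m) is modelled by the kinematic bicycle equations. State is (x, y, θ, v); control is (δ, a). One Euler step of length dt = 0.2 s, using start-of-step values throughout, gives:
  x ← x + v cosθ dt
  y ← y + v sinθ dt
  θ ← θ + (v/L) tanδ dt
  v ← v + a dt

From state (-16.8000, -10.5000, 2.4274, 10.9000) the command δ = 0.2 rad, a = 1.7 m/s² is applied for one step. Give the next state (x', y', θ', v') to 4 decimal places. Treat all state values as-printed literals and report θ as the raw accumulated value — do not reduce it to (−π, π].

(-18.4473, -9.0721, 2.7036, 11.2400)

x' = -16.8000 + 10.9000·cos(2.4274)·0.2 = -18.4473
y' = -10.5000 + 10.9000·sin(2.4274)·0.2 = -9.0721
θ' = 2.4274 + (10.9000/1.6)·tan(0.2)·0.2 = 2.7036
v' = 10.9000 + 1.7000·0.2 = 11.2400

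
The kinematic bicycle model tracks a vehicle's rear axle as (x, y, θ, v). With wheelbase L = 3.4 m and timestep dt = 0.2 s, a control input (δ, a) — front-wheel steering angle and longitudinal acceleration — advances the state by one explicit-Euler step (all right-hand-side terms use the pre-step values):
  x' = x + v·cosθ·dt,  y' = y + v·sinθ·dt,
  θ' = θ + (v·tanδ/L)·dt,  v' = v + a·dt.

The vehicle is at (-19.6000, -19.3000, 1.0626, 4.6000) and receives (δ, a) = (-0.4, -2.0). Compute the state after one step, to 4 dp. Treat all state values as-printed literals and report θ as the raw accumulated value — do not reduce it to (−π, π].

(-19.1523, -18.4963, 0.9482, 4.2000)

x' = -19.6000 + 4.6000·cos(1.0626)·0.2 = -19.1523
y' = -19.3000 + 4.6000·sin(1.0626)·0.2 = -18.4963
θ' = 1.0626 + (4.6000/3.4)·tan(-0.4)·0.2 = 0.9482
v' = 4.6000 − 2.0000·0.2 = 4.2000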